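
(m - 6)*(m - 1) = m^2 - 7*m + 6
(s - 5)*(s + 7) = s^2 + 2*s - 35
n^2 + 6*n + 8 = (n + 2)*(n + 4)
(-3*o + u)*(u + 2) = -3*o*u - 6*o + u^2 + 2*u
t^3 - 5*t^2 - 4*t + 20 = (t - 5)*(t - 2)*(t + 2)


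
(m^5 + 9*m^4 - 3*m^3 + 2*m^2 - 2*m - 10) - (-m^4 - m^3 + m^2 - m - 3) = m^5 + 10*m^4 - 2*m^3 + m^2 - m - 7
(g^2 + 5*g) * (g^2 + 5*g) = g^4 + 10*g^3 + 25*g^2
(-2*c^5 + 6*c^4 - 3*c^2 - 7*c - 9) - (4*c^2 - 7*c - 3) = -2*c^5 + 6*c^4 - 7*c^2 - 6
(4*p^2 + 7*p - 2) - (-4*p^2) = 8*p^2 + 7*p - 2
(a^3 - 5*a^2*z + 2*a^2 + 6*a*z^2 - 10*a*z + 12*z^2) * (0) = 0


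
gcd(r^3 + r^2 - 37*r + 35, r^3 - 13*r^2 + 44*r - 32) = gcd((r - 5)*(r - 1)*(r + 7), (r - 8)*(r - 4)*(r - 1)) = r - 1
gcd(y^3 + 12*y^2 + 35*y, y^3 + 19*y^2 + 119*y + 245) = y^2 + 12*y + 35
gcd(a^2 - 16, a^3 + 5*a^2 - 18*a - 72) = a - 4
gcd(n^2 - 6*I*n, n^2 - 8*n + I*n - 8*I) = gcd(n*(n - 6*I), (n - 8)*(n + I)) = 1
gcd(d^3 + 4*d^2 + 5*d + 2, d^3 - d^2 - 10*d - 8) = d^2 + 3*d + 2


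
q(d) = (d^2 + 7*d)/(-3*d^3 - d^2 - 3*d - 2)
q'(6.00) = 0.03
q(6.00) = -0.11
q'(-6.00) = -0.01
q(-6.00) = -0.00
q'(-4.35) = -0.04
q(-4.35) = -0.05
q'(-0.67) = -100.37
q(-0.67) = -9.15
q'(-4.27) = -0.04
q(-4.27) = -0.05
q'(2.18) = 0.25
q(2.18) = -0.45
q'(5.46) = 0.03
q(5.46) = -0.13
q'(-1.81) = -0.65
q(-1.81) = -0.52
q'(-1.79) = -0.68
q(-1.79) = -0.54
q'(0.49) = -0.60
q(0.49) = -0.90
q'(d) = (2*d + 7)/(-3*d^3 - d^2 - 3*d - 2) + (d^2 + 7*d)*(9*d^2 + 2*d + 3)/(-3*d^3 - d^2 - 3*d - 2)^2 = (d*(d + 7)*(9*d^2 + 2*d + 3) - (2*d + 7)*(3*d^3 + d^2 + 3*d + 2))/(3*d^3 + d^2 + 3*d + 2)^2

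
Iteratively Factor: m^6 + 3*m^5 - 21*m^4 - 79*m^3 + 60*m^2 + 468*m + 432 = (m + 3)*(m^5 - 21*m^3 - 16*m^2 + 108*m + 144) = (m - 4)*(m + 3)*(m^4 + 4*m^3 - 5*m^2 - 36*m - 36) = (m - 4)*(m + 3)^2*(m^3 + m^2 - 8*m - 12) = (m - 4)*(m - 3)*(m + 3)^2*(m^2 + 4*m + 4) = (m - 4)*(m - 3)*(m + 2)*(m + 3)^2*(m + 2)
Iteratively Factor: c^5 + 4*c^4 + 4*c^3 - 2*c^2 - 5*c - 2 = (c - 1)*(c^4 + 5*c^3 + 9*c^2 + 7*c + 2) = (c - 1)*(c + 1)*(c^3 + 4*c^2 + 5*c + 2) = (c - 1)*(c + 1)*(c + 2)*(c^2 + 2*c + 1) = (c - 1)*(c + 1)^2*(c + 2)*(c + 1)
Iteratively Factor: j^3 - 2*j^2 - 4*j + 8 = (j - 2)*(j^2 - 4) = (j - 2)*(j + 2)*(j - 2)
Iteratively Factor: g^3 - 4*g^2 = (g)*(g^2 - 4*g) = g*(g - 4)*(g)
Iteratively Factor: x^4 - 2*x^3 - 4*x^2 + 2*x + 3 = (x + 1)*(x^3 - 3*x^2 - x + 3) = (x - 1)*(x + 1)*(x^2 - 2*x - 3) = (x - 3)*(x - 1)*(x + 1)*(x + 1)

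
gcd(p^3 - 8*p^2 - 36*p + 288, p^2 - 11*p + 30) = p - 6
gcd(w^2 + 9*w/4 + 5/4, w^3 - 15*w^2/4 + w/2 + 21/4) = w + 1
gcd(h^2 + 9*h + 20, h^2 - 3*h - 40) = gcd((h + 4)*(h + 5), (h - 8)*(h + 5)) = h + 5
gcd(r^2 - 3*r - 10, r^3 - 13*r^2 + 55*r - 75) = r - 5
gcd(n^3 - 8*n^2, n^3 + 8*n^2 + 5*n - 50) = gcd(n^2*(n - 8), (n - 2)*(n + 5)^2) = 1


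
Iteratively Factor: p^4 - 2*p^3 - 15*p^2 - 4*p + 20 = (p + 2)*(p^3 - 4*p^2 - 7*p + 10) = (p - 1)*(p + 2)*(p^2 - 3*p - 10) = (p - 1)*(p + 2)^2*(p - 5)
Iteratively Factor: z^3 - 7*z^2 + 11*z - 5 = (z - 1)*(z^2 - 6*z + 5) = (z - 5)*(z - 1)*(z - 1)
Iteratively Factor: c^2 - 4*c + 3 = (c - 3)*(c - 1)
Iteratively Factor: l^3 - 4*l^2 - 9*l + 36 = (l + 3)*(l^2 - 7*l + 12) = (l - 3)*(l + 3)*(l - 4)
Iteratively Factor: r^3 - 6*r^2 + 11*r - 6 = (r - 2)*(r^2 - 4*r + 3) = (r - 3)*(r - 2)*(r - 1)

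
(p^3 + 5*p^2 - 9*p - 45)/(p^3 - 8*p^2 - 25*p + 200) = (p^2 - 9)/(p^2 - 13*p + 40)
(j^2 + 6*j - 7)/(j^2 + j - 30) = (j^2 + 6*j - 7)/(j^2 + j - 30)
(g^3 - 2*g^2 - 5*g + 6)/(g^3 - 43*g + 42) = (g^2 - g - 6)/(g^2 + g - 42)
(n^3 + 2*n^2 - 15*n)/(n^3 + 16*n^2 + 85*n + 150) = n*(n - 3)/(n^2 + 11*n + 30)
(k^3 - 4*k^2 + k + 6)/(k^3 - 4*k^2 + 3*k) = (k^2 - k - 2)/(k*(k - 1))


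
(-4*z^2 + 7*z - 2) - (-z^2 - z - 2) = -3*z^2 + 8*z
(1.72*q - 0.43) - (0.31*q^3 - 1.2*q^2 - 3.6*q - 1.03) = -0.31*q^3 + 1.2*q^2 + 5.32*q + 0.6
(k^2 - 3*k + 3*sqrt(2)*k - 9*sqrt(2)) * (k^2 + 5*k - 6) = k^4 + 2*k^3 + 3*sqrt(2)*k^3 - 21*k^2 + 6*sqrt(2)*k^2 - 63*sqrt(2)*k + 18*k + 54*sqrt(2)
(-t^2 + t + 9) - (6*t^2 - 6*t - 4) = -7*t^2 + 7*t + 13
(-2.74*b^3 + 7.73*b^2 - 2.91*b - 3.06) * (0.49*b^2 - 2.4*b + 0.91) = -1.3426*b^5 + 10.3637*b^4 - 22.4713*b^3 + 12.5189*b^2 + 4.6959*b - 2.7846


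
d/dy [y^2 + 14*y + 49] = 2*y + 14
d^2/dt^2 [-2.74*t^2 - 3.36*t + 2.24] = -5.48000000000000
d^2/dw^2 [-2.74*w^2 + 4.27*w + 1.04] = -5.48000000000000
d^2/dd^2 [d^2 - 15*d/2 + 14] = 2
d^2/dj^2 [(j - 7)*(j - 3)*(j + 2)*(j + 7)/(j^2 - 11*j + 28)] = 2*(j^3 - 12*j^2 + 48*j + 2)/(j^3 - 12*j^2 + 48*j - 64)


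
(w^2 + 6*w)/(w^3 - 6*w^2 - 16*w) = (w + 6)/(w^2 - 6*w - 16)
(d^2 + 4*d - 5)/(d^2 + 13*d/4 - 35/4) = 4*(d - 1)/(4*d - 7)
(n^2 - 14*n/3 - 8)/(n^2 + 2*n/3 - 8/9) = 3*(n - 6)/(3*n - 2)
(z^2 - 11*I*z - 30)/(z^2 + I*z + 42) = (z - 5*I)/(z + 7*I)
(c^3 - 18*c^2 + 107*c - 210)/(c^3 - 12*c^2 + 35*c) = (c - 6)/c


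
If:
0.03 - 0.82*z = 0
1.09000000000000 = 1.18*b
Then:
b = 0.92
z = 0.04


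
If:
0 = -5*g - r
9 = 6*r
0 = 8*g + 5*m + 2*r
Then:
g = -3/10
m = -3/25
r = 3/2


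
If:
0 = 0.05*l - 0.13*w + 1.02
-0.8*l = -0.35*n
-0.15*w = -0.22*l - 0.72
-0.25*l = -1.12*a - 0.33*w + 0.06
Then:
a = -1.95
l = 2.82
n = 6.43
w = 8.93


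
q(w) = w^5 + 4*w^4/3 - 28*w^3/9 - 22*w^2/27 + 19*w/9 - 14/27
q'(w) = 5*w^4 + 16*w^3/3 - 28*w^2/3 - 44*w/27 + 19/9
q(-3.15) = -96.87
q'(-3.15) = 240.22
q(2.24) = 55.12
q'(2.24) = 137.45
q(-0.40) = -1.27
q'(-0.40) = 1.06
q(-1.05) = 0.31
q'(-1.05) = -6.56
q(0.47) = 0.06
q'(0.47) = 0.08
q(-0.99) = -0.06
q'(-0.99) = -5.80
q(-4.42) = -935.21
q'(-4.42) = 1274.79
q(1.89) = 20.69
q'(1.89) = 65.50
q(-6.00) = -5418.52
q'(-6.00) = 5003.89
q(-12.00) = -215951.19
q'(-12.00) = 93141.67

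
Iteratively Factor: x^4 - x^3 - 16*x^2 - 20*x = (x + 2)*(x^3 - 3*x^2 - 10*x) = (x - 5)*(x + 2)*(x^2 + 2*x) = (x - 5)*(x + 2)^2*(x)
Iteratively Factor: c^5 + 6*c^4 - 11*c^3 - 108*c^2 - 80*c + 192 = (c - 1)*(c^4 + 7*c^3 - 4*c^2 - 112*c - 192) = (c - 1)*(c + 4)*(c^3 + 3*c^2 - 16*c - 48) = (c - 1)*(c + 3)*(c + 4)*(c^2 - 16) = (c - 1)*(c + 3)*(c + 4)^2*(c - 4)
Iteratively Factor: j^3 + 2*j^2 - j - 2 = (j + 1)*(j^2 + j - 2) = (j + 1)*(j + 2)*(j - 1)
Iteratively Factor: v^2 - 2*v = (v - 2)*(v)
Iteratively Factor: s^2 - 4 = (s + 2)*(s - 2)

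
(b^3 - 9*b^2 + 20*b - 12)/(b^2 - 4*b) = (b^3 - 9*b^2 + 20*b - 12)/(b*(b - 4))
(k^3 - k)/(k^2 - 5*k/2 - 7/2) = 2*k*(k - 1)/(2*k - 7)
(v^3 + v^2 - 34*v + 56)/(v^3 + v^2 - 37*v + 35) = (v^2 - 6*v + 8)/(v^2 - 6*v + 5)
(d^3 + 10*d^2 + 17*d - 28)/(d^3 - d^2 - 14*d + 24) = (d^2 + 6*d - 7)/(d^2 - 5*d + 6)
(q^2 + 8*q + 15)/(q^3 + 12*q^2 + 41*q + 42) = (q + 5)/(q^2 + 9*q + 14)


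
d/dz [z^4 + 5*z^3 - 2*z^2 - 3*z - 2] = 4*z^3 + 15*z^2 - 4*z - 3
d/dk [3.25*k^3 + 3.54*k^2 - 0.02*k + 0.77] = 9.75*k^2 + 7.08*k - 0.02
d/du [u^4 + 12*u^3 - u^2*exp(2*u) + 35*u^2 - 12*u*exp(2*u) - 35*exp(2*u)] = 4*u^3 - 2*u^2*exp(2*u) + 36*u^2 - 26*u*exp(2*u) + 70*u - 82*exp(2*u)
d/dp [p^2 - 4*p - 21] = 2*p - 4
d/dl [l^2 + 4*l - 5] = 2*l + 4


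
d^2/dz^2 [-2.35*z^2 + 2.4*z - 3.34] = -4.70000000000000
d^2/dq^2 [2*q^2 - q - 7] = 4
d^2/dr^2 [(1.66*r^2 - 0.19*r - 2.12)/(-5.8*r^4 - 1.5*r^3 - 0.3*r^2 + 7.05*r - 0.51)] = (-335.0544*r^8 - 9.95279999999985*r^7 + 1451.0908*r^6 - 256.6602*r^5 + 183.28572*r^4 - 327.9141*r^3 - 208.84104*r^2 - 36.80802*r + 210.592638)/(195.112*r^12 + 151.38*r^11 + 69.426*r^10 - 692.451*r^9 - 312.9498*r^8 - 94.1625*r^7 + 854.5824*r^6 + 98.01135*r^5 + 17.03619*r^4 - 355.704075*r^3 + 76.278915*r^2 - 5.501115*r + 0.132651)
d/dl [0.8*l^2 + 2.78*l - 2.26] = 1.6*l + 2.78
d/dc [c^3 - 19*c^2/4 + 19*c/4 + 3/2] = 3*c^2 - 19*c/2 + 19/4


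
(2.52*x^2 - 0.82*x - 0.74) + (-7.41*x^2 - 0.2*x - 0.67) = -4.89*x^2 - 1.02*x - 1.41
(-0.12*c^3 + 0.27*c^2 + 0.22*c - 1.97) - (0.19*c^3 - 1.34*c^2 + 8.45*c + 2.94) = -0.31*c^3 + 1.61*c^2 - 8.23*c - 4.91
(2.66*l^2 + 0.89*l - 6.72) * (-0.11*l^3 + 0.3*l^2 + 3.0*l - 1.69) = -0.2926*l^5 + 0.7001*l^4 + 8.9862*l^3 - 3.8414*l^2 - 21.6641*l + 11.3568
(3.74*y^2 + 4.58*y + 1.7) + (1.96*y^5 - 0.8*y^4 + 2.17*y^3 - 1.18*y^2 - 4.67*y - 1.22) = 1.96*y^5 - 0.8*y^4 + 2.17*y^3 + 2.56*y^2 - 0.0899999999999999*y + 0.48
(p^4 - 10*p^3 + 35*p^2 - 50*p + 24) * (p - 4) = p^5 - 14*p^4 + 75*p^3 - 190*p^2 + 224*p - 96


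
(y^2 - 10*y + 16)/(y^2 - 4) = (y - 8)/(y + 2)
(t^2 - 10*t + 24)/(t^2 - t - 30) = (t - 4)/(t + 5)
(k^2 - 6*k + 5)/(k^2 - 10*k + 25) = (k - 1)/(k - 5)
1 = 1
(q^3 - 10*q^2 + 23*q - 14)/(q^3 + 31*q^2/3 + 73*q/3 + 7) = 3*(q^3 - 10*q^2 + 23*q - 14)/(3*q^3 + 31*q^2 + 73*q + 21)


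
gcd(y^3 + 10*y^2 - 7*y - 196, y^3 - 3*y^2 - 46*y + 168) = y^2 + 3*y - 28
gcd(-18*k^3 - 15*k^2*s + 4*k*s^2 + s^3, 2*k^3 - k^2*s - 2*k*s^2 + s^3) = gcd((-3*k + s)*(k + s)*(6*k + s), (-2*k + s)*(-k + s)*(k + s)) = k + s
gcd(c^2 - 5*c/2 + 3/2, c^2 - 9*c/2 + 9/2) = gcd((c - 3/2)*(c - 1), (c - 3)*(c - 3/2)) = c - 3/2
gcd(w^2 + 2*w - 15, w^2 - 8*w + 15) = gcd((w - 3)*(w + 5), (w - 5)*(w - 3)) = w - 3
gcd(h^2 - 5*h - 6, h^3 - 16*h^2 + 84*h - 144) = h - 6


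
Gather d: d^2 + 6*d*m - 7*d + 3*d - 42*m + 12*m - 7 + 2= d^2 + d*(6*m - 4) - 30*m - 5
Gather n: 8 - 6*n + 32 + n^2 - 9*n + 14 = n^2 - 15*n + 54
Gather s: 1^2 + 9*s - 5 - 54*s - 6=-45*s - 10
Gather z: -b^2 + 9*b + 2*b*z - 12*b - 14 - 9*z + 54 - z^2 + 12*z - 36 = -b^2 - 3*b - z^2 + z*(2*b + 3) + 4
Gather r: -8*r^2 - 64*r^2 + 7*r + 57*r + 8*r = -72*r^2 + 72*r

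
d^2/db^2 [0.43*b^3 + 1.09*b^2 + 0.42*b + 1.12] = 2.58*b + 2.18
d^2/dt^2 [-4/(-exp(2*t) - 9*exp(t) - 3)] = 4*(2*(2*exp(t) + 9)^2*exp(t) - (4*exp(t) + 9)*(exp(2*t) + 9*exp(t) + 3))*exp(t)/(exp(2*t) + 9*exp(t) + 3)^3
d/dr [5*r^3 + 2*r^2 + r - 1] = 15*r^2 + 4*r + 1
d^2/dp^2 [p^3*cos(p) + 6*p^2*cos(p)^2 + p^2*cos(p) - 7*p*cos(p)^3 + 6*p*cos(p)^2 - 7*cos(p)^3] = -p^3*cos(p) - 6*p^2*sin(p) - p^2*cos(p) - 12*p^2*cos(2*p) - 4*p*sin(p) - 24*p*sin(2*p) + 45*p*cos(p)/4 - 12*p*cos(2*p) + 63*p*cos(3*p)/4 + 21*sin(p)/2 - 12*sin(2*p) + 21*sin(3*p)/2 + 29*cos(p)/4 + 6*cos(2*p) + 63*cos(3*p)/4 + 6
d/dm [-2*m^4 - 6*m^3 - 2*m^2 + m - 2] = -8*m^3 - 18*m^2 - 4*m + 1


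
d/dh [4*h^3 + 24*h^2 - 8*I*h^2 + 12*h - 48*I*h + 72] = 12*h^2 + 16*h*(3 - I) + 12 - 48*I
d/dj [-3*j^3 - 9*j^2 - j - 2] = -9*j^2 - 18*j - 1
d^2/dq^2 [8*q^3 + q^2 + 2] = 48*q + 2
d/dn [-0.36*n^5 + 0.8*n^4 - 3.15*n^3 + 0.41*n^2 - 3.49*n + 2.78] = -1.8*n^4 + 3.2*n^3 - 9.45*n^2 + 0.82*n - 3.49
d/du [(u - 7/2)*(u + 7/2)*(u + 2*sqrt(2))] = 3*u^2 + 4*sqrt(2)*u - 49/4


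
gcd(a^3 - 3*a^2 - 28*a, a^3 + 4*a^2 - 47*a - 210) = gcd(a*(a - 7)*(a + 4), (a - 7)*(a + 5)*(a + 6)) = a - 7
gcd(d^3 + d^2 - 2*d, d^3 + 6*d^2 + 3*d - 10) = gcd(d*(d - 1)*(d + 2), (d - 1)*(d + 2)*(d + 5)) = d^2 + d - 2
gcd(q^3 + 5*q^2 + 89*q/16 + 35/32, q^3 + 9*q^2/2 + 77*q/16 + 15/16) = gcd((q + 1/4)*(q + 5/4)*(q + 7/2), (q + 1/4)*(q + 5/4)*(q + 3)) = q^2 + 3*q/2 + 5/16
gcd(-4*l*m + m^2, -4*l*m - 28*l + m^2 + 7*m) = 4*l - m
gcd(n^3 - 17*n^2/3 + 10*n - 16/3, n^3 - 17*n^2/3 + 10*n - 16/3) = n^3 - 17*n^2/3 + 10*n - 16/3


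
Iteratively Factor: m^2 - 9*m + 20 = (m - 5)*(m - 4)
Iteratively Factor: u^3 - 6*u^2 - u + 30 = (u - 5)*(u^2 - u - 6) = (u - 5)*(u - 3)*(u + 2)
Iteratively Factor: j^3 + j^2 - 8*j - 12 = (j + 2)*(j^2 - j - 6) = (j - 3)*(j + 2)*(j + 2)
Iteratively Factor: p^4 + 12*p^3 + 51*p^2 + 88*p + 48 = (p + 1)*(p^3 + 11*p^2 + 40*p + 48) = (p + 1)*(p + 3)*(p^2 + 8*p + 16) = (p + 1)*(p + 3)*(p + 4)*(p + 4)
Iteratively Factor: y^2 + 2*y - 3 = (y + 3)*(y - 1)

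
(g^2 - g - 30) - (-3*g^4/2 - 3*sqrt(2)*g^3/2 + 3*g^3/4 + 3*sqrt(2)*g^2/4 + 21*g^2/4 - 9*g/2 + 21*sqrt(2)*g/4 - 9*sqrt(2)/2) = 3*g^4/2 - 3*g^3/4 + 3*sqrt(2)*g^3/2 - 17*g^2/4 - 3*sqrt(2)*g^2/4 - 21*sqrt(2)*g/4 + 7*g/2 - 30 + 9*sqrt(2)/2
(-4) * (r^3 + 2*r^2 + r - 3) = -4*r^3 - 8*r^2 - 4*r + 12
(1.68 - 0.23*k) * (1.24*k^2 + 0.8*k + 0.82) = -0.2852*k^3 + 1.8992*k^2 + 1.1554*k + 1.3776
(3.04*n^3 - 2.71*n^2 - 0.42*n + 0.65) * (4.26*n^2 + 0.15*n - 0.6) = 12.9504*n^5 - 11.0886*n^4 - 4.0197*n^3 + 4.332*n^2 + 0.3495*n - 0.39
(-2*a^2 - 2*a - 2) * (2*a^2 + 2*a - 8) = -4*a^4 - 8*a^3 + 8*a^2 + 12*a + 16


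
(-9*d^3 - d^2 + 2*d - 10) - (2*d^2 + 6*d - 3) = -9*d^3 - 3*d^2 - 4*d - 7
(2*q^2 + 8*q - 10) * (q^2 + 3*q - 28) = 2*q^4 + 14*q^3 - 42*q^2 - 254*q + 280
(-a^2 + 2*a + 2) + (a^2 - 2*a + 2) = 4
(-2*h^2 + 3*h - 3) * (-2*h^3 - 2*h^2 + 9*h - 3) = 4*h^5 - 2*h^4 - 18*h^3 + 39*h^2 - 36*h + 9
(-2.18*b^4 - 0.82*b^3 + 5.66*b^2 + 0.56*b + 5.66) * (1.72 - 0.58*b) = 1.2644*b^5 - 3.274*b^4 - 4.6932*b^3 + 9.4104*b^2 - 2.3196*b + 9.7352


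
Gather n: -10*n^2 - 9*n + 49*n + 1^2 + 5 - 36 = -10*n^2 + 40*n - 30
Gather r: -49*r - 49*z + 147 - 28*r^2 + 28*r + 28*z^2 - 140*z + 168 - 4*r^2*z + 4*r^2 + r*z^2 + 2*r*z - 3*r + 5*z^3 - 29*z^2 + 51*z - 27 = r^2*(-4*z - 24) + r*(z^2 + 2*z - 24) + 5*z^3 - z^2 - 138*z + 288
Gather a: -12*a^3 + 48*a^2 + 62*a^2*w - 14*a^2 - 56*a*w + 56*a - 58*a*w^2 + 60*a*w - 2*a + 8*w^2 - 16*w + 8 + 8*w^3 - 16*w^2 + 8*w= -12*a^3 + a^2*(62*w + 34) + a*(-58*w^2 + 4*w + 54) + 8*w^3 - 8*w^2 - 8*w + 8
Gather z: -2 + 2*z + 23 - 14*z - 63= -12*z - 42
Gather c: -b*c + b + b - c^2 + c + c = 2*b - c^2 + c*(2 - b)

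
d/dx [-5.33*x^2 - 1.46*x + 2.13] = -10.66*x - 1.46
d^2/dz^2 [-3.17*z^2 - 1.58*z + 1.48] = -6.34000000000000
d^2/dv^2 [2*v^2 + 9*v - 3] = 4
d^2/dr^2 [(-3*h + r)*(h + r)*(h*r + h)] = 2*h*(-2*h + 3*r + 1)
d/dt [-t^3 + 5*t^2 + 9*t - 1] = -3*t^2 + 10*t + 9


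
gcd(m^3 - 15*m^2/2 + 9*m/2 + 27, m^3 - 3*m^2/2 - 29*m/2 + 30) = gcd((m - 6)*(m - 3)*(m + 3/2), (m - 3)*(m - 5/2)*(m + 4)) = m - 3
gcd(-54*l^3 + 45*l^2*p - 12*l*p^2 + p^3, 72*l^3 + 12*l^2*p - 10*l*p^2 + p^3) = -6*l + p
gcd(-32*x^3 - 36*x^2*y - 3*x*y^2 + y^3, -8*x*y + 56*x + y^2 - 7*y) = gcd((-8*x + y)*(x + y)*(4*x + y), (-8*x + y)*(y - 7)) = 8*x - y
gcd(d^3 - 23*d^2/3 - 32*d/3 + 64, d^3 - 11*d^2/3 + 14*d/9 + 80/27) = d - 8/3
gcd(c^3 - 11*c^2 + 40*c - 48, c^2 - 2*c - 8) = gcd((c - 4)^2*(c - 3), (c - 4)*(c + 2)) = c - 4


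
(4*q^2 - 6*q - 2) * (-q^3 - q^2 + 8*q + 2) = -4*q^5 + 2*q^4 + 40*q^3 - 38*q^2 - 28*q - 4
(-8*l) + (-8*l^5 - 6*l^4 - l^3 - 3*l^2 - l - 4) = -8*l^5 - 6*l^4 - l^3 - 3*l^2 - 9*l - 4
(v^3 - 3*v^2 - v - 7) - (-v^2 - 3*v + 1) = v^3 - 2*v^2 + 2*v - 8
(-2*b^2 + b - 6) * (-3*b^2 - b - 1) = 6*b^4 - b^3 + 19*b^2 + 5*b + 6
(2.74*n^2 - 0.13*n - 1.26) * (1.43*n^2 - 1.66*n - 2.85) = 3.9182*n^4 - 4.7343*n^3 - 9.395*n^2 + 2.4621*n + 3.591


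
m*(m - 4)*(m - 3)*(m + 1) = m^4 - 6*m^3 + 5*m^2 + 12*m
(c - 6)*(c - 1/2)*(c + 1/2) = c^3 - 6*c^2 - c/4 + 3/2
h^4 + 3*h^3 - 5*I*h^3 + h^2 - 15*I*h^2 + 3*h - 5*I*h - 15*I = (h + 3)*(h - 5*I)*(-I*h + 1)*(I*h + 1)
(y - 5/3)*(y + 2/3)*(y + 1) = y^3 - 19*y/9 - 10/9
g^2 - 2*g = g*(g - 2)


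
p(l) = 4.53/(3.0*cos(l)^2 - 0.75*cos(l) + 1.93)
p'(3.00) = -0.14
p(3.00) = 0.81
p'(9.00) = -0.45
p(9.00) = 0.89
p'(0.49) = 0.75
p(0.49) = 1.26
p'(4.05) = 1.28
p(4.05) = 1.28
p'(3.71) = 0.64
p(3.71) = 0.97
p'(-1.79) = 1.82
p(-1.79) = 2.03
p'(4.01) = 1.19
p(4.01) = 1.24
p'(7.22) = 1.59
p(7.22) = 1.78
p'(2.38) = -0.97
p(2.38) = 1.12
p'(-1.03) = -1.66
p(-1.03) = 1.94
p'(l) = 4.53*(6.0*sin(l)*cos(l) - 0.75*sin(l))/(3.0*cos(l)^2 - 0.75*cos(l) + 1.93)^2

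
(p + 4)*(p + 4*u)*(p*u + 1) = p^3*u + 4*p^2*u^2 + 4*p^2*u + p^2 + 16*p*u^2 + 4*p*u + 4*p + 16*u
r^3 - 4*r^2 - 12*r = r*(r - 6)*(r + 2)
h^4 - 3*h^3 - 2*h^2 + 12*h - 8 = (h - 2)^2*(h - 1)*(h + 2)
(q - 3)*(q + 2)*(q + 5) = q^3 + 4*q^2 - 11*q - 30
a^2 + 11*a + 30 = (a + 5)*(a + 6)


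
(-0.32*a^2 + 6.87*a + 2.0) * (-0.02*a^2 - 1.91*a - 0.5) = 0.0064*a^4 + 0.4738*a^3 - 13.0017*a^2 - 7.255*a - 1.0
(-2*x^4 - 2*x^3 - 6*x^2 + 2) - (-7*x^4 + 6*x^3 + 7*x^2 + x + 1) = 5*x^4 - 8*x^3 - 13*x^2 - x + 1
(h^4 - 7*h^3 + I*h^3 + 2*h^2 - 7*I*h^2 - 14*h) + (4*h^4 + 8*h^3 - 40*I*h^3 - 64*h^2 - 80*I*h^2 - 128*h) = 5*h^4 + h^3 - 39*I*h^3 - 62*h^2 - 87*I*h^2 - 142*h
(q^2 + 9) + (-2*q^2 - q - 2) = -q^2 - q + 7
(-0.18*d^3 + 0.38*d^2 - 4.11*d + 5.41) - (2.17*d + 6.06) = -0.18*d^3 + 0.38*d^2 - 6.28*d - 0.649999999999999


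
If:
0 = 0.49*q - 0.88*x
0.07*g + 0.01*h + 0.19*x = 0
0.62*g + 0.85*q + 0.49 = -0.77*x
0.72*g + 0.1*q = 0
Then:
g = 0.06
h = 3.95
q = -0.41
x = -0.23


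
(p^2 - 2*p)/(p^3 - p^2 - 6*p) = (2 - p)/(-p^2 + p + 6)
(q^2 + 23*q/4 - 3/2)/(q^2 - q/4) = (q + 6)/q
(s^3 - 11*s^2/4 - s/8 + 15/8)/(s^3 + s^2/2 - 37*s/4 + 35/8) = (4*s^2 - s - 3)/(4*s^2 + 12*s - 7)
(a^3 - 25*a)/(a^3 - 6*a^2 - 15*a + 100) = a*(a + 5)/(a^2 - a - 20)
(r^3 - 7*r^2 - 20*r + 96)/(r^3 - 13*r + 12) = (r - 8)/(r - 1)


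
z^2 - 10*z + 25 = (z - 5)^2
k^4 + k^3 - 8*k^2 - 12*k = k*(k - 3)*(k + 2)^2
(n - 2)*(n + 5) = n^2 + 3*n - 10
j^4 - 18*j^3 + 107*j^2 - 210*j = j*(j - 7)*(j - 6)*(j - 5)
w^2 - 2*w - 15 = (w - 5)*(w + 3)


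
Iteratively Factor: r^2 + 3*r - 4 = (r - 1)*(r + 4)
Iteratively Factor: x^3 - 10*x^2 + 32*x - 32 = (x - 4)*(x^2 - 6*x + 8) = (x - 4)*(x - 2)*(x - 4)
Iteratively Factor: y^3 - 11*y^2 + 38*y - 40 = (y - 2)*(y^2 - 9*y + 20) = (y - 4)*(y - 2)*(y - 5)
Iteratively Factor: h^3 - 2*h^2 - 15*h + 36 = (h - 3)*(h^2 + h - 12) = (h - 3)*(h + 4)*(h - 3)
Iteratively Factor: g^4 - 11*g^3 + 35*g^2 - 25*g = (g - 5)*(g^3 - 6*g^2 + 5*g) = g*(g - 5)*(g^2 - 6*g + 5) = g*(g - 5)*(g - 1)*(g - 5)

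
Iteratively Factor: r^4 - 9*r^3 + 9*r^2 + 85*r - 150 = (r + 3)*(r^3 - 12*r^2 + 45*r - 50) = (r - 2)*(r + 3)*(r^2 - 10*r + 25) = (r - 5)*(r - 2)*(r + 3)*(r - 5)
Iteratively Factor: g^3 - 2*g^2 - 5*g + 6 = (g - 3)*(g^2 + g - 2) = (g - 3)*(g + 2)*(g - 1)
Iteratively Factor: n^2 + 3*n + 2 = (n + 2)*(n + 1)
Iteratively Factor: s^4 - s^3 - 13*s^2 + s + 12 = (s - 1)*(s^3 - 13*s - 12) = (s - 1)*(s + 1)*(s^2 - s - 12) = (s - 1)*(s + 1)*(s + 3)*(s - 4)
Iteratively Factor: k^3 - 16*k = (k - 4)*(k^2 + 4*k) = (k - 4)*(k + 4)*(k)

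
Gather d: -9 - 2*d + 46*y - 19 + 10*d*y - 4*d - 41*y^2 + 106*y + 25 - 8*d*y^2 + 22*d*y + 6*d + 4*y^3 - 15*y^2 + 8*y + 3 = d*(-8*y^2 + 32*y) + 4*y^3 - 56*y^2 + 160*y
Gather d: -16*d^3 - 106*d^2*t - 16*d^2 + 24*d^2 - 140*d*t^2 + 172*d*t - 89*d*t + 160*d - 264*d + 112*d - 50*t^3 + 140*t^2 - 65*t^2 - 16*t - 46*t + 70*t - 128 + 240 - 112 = -16*d^3 + d^2*(8 - 106*t) + d*(-140*t^2 + 83*t + 8) - 50*t^3 + 75*t^2 + 8*t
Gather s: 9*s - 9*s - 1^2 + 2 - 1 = 0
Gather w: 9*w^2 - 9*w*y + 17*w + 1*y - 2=9*w^2 + w*(17 - 9*y) + y - 2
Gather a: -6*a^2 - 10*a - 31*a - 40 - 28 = -6*a^2 - 41*a - 68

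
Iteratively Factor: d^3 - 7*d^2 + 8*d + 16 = (d - 4)*(d^2 - 3*d - 4) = (d - 4)^2*(d + 1)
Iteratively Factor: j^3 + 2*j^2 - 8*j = (j + 4)*(j^2 - 2*j) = j*(j + 4)*(j - 2)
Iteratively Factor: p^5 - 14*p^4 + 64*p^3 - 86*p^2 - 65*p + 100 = (p + 1)*(p^4 - 15*p^3 + 79*p^2 - 165*p + 100) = (p - 1)*(p + 1)*(p^3 - 14*p^2 + 65*p - 100) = (p - 5)*(p - 1)*(p + 1)*(p^2 - 9*p + 20) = (p - 5)*(p - 4)*(p - 1)*(p + 1)*(p - 5)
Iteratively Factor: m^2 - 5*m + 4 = (m - 1)*(m - 4)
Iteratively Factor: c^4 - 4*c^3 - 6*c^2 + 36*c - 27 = (c + 3)*(c^3 - 7*c^2 + 15*c - 9) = (c - 3)*(c + 3)*(c^2 - 4*c + 3) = (c - 3)^2*(c + 3)*(c - 1)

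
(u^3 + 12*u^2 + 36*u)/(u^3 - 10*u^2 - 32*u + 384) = u*(u + 6)/(u^2 - 16*u + 64)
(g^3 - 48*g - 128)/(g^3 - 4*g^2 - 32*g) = (g + 4)/g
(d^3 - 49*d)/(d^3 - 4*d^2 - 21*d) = (d + 7)/(d + 3)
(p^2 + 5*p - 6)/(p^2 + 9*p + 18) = (p - 1)/(p + 3)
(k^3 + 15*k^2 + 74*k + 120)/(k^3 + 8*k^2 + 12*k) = (k^2 + 9*k + 20)/(k*(k + 2))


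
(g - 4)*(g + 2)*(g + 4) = g^3 + 2*g^2 - 16*g - 32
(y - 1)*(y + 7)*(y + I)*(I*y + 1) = I*y^4 + 6*I*y^3 - 6*I*y^2 + 6*I*y - 7*I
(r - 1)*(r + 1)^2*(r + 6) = r^4 + 7*r^3 + 5*r^2 - 7*r - 6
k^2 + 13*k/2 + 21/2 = (k + 3)*(k + 7/2)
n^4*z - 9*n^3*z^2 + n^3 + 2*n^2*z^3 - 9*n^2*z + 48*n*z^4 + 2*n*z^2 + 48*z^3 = (n - 8*z)*(n - 3*z)*(n + 2*z)*(n*z + 1)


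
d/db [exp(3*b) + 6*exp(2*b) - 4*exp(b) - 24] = (3*exp(2*b) + 12*exp(b) - 4)*exp(b)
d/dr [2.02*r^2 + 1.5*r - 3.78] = 4.04*r + 1.5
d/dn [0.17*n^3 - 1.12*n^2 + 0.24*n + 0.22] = 0.51*n^2 - 2.24*n + 0.24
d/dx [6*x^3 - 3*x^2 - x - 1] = 18*x^2 - 6*x - 1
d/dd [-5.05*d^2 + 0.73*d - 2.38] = 0.73 - 10.1*d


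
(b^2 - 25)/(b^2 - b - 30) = (b - 5)/(b - 6)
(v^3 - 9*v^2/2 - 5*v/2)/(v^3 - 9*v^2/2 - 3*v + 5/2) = v*(2*v + 1)/(2*v^2 + v - 1)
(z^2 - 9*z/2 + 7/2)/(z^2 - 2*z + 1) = (z - 7/2)/(z - 1)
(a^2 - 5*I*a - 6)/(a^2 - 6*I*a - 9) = (a - 2*I)/(a - 3*I)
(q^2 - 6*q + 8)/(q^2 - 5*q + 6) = (q - 4)/(q - 3)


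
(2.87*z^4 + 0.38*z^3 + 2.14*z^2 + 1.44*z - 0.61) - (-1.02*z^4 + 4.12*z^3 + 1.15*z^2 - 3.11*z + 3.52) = 3.89*z^4 - 3.74*z^3 + 0.99*z^2 + 4.55*z - 4.13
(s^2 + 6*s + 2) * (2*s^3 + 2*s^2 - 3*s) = 2*s^5 + 14*s^4 + 13*s^3 - 14*s^2 - 6*s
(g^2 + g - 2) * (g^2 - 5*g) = g^4 - 4*g^3 - 7*g^2 + 10*g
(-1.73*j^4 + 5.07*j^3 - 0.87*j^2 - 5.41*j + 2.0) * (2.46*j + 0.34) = -4.2558*j^5 + 11.884*j^4 - 0.4164*j^3 - 13.6044*j^2 + 3.0806*j + 0.68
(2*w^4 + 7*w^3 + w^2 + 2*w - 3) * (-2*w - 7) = -4*w^5 - 28*w^4 - 51*w^3 - 11*w^2 - 8*w + 21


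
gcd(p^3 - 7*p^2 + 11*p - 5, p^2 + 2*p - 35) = p - 5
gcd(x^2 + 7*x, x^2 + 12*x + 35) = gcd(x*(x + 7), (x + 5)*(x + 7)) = x + 7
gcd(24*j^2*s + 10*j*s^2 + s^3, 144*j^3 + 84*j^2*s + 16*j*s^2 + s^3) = 24*j^2 + 10*j*s + s^2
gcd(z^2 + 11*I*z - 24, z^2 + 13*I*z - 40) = z + 8*I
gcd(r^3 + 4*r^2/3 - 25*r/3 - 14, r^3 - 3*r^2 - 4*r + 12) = r^2 - r - 6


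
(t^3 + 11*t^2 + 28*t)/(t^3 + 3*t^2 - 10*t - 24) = t*(t + 7)/(t^2 - t - 6)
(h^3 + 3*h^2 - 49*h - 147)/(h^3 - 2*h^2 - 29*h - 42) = (h + 7)/(h + 2)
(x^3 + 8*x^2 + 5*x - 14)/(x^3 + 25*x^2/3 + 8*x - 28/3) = 3*(x - 1)/(3*x - 2)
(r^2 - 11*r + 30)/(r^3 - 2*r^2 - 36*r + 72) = (r - 5)/(r^2 + 4*r - 12)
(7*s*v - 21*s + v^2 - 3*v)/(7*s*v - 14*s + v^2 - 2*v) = (v - 3)/(v - 2)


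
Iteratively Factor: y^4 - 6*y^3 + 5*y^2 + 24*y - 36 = (y - 3)*(y^3 - 3*y^2 - 4*y + 12) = (y - 3)^2*(y^2 - 4) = (y - 3)^2*(y + 2)*(y - 2)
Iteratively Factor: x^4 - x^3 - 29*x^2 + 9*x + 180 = (x - 3)*(x^3 + 2*x^2 - 23*x - 60) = (x - 5)*(x - 3)*(x^2 + 7*x + 12) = (x - 5)*(x - 3)*(x + 4)*(x + 3)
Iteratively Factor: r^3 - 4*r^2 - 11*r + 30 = (r - 5)*(r^2 + r - 6) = (r - 5)*(r + 3)*(r - 2)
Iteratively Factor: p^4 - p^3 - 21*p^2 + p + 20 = (p + 1)*(p^3 - 2*p^2 - 19*p + 20) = (p + 1)*(p + 4)*(p^2 - 6*p + 5) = (p - 5)*(p + 1)*(p + 4)*(p - 1)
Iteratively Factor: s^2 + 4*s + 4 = (s + 2)*(s + 2)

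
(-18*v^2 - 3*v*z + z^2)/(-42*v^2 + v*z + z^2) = (3*v + z)/(7*v + z)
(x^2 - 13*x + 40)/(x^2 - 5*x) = (x - 8)/x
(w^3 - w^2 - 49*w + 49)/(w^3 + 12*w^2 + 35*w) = (w^2 - 8*w + 7)/(w*(w + 5))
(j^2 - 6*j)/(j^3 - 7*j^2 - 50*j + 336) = j/(j^2 - j - 56)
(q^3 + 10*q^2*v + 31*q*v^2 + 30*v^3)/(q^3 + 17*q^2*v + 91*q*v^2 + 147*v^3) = (q^2 + 7*q*v + 10*v^2)/(q^2 + 14*q*v + 49*v^2)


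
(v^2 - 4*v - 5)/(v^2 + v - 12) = (v^2 - 4*v - 5)/(v^2 + v - 12)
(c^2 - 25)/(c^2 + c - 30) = (c + 5)/(c + 6)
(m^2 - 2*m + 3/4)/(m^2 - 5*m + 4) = (m^2 - 2*m + 3/4)/(m^2 - 5*m + 4)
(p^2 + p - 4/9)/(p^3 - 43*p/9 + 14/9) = (3*p + 4)/(3*p^2 + p - 14)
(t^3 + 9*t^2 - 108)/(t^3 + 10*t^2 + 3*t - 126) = (t + 6)/(t + 7)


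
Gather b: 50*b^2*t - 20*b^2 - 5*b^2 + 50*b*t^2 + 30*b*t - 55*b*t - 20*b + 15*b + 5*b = b^2*(50*t - 25) + b*(50*t^2 - 25*t)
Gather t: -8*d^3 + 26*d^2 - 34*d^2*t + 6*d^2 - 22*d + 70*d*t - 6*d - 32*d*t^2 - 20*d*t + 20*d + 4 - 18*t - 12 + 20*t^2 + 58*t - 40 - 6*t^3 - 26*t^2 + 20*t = -8*d^3 + 32*d^2 - 8*d - 6*t^3 + t^2*(-32*d - 6) + t*(-34*d^2 + 50*d + 60) - 48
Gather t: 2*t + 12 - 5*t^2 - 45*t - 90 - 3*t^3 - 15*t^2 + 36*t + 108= -3*t^3 - 20*t^2 - 7*t + 30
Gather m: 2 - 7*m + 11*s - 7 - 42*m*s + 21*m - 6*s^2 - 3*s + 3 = m*(14 - 42*s) - 6*s^2 + 8*s - 2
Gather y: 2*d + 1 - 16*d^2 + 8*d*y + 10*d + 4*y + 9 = -16*d^2 + 12*d + y*(8*d + 4) + 10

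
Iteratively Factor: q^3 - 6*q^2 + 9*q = (q - 3)*(q^2 - 3*q) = (q - 3)^2*(q)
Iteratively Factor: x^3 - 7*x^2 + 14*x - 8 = (x - 4)*(x^2 - 3*x + 2) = (x - 4)*(x - 2)*(x - 1)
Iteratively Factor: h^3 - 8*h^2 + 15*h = (h)*(h^2 - 8*h + 15) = h*(h - 5)*(h - 3)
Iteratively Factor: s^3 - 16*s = (s - 4)*(s^2 + 4*s) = (s - 4)*(s + 4)*(s)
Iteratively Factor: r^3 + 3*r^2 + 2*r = (r + 1)*(r^2 + 2*r) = (r + 1)*(r + 2)*(r)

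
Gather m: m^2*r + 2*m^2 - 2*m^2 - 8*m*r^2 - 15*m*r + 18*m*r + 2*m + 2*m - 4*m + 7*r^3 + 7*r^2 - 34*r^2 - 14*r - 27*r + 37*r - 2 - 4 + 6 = m^2*r + m*(-8*r^2 + 3*r) + 7*r^3 - 27*r^2 - 4*r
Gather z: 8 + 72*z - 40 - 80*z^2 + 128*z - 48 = -80*z^2 + 200*z - 80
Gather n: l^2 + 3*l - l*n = l^2 - l*n + 3*l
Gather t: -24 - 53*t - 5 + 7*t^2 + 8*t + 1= 7*t^2 - 45*t - 28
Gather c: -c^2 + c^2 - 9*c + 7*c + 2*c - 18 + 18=0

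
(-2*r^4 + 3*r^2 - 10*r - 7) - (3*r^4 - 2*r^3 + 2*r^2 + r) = -5*r^4 + 2*r^3 + r^2 - 11*r - 7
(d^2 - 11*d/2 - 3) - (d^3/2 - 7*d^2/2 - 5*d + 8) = -d^3/2 + 9*d^2/2 - d/2 - 11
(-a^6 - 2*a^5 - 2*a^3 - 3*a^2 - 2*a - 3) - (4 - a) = -a^6 - 2*a^5 - 2*a^3 - 3*a^2 - a - 7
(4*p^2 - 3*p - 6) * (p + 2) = 4*p^3 + 5*p^2 - 12*p - 12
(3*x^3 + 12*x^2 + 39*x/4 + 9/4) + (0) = 3*x^3 + 12*x^2 + 39*x/4 + 9/4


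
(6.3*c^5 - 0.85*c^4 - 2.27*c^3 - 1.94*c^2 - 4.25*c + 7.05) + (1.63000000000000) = 6.3*c^5 - 0.85*c^4 - 2.27*c^3 - 1.94*c^2 - 4.25*c + 8.68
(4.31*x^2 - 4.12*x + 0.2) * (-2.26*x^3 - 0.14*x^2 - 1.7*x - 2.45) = -9.7406*x^5 + 8.7078*x^4 - 7.2022*x^3 - 3.5835*x^2 + 9.754*x - 0.49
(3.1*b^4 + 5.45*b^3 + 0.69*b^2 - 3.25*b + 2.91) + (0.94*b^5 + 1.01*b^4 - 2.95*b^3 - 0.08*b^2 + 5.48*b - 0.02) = 0.94*b^5 + 4.11*b^4 + 2.5*b^3 + 0.61*b^2 + 2.23*b + 2.89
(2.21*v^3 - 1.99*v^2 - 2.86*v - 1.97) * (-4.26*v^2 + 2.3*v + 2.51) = -9.4146*v^5 + 13.5604*v^4 + 13.1537*v^3 - 3.1807*v^2 - 11.7096*v - 4.9447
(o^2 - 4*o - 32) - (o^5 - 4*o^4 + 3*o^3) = -o^5 + 4*o^4 - 3*o^3 + o^2 - 4*o - 32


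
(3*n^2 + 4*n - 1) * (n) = 3*n^3 + 4*n^2 - n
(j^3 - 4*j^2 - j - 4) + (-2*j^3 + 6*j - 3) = -j^3 - 4*j^2 + 5*j - 7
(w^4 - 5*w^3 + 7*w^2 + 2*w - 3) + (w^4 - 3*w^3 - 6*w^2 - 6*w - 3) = 2*w^4 - 8*w^3 + w^2 - 4*w - 6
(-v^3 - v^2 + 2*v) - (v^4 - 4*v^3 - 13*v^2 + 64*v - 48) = -v^4 + 3*v^3 + 12*v^2 - 62*v + 48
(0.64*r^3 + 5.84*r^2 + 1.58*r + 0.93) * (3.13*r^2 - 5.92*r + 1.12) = 2.0032*r^5 + 14.4904*r^4 - 28.9106*r^3 + 0.0981000000000005*r^2 - 3.736*r + 1.0416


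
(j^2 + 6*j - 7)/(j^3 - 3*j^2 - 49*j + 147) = (j - 1)/(j^2 - 10*j + 21)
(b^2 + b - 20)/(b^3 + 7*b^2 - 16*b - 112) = (b + 5)/(b^2 + 11*b + 28)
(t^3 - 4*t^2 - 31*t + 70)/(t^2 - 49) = (t^2 + 3*t - 10)/(t + 7)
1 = 1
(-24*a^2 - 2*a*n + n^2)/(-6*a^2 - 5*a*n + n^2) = (4*a + n)/(a + n)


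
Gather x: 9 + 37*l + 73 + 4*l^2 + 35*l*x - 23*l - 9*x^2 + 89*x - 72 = 4*l^2 + 14*l - 9*x^2 + x*(35*l + 89) + 10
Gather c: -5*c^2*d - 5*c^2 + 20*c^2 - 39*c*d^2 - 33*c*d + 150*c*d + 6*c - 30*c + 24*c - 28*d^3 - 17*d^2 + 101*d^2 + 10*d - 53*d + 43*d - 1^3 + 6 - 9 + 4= c^2*(15 - 5*d) + c*(-39*d^2 + 117*d) - 28*d^3 + 84*d^2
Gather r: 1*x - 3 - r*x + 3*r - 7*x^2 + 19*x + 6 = r*(3 - x) - 7*x^2 + 20*x + 3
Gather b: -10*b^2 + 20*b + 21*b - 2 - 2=-10*b^2 + 41*b - 4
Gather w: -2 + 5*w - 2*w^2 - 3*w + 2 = -2*w^2 + 2*w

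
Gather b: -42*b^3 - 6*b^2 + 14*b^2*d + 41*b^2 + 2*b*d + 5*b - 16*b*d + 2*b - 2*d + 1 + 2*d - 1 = -42*b^3 + b^2*(14*d + 35) + b*(7 - 14*d)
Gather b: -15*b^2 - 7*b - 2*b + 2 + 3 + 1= -15*b^2 - 9*b + 6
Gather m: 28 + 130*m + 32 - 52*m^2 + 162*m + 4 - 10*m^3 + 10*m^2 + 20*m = -10*m^3 - 42*m^2 + 312*m + 64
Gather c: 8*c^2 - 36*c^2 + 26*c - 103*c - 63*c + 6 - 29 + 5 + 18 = -28*c^2 - 140*c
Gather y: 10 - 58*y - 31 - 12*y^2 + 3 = -12*y^2 - 58*y - 18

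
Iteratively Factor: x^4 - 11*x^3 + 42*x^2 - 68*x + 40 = (x - 5)*(x^3 - 6*x^2 + 12*x - 8) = (x - 5)*(x - 2)*(x^2 - 4*x + 4) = (x - 5)*(x - 2)^2*(x - 2)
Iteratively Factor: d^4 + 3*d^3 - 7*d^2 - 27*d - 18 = (d - 3)*(d^3 + 6*d^2 + 11*d + 6) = (d - 3)*(d + 1)*(d^2 + 5*d + 6) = (d - 3)*(d + 1)*(d + 2)*(d + 3)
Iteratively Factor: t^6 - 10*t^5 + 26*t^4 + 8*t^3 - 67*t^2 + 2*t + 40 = (t - 5)*(t^5 - 5*t^4 + t^3 + 13*t^2 - 2*t - 8) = (t - 5)*(t - 2)*(t^4 - 3*t^3 - 5*t^2 + 3*t + 4) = (t - 5)*(t - 2)*(t + 1)*(t^3 - 4*t^2 - t + 4) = (t - 5)*(t - 2)*(t - 1)*(t + 1)*(t^2 - 3*t - 4) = (t - 5)*(t - 2)*(t - 1)*(t + 1)^2*(t - 4)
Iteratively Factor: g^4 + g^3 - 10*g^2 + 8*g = (g + 4)*(g^3 - 3*g^2 + 2*g) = (g - 1)*(g + 4)*(g^2 - 2*g) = (g - 2)*(g - 1)*(g + 4)*(g)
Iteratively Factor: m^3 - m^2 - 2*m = (m)*(m^2 - m - 2) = m*(m + 1)*(m - 2)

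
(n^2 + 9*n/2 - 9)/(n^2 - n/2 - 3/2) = (n + 6)/(n + 1)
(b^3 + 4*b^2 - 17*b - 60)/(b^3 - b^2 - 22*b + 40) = (b + 3)/(b - 2)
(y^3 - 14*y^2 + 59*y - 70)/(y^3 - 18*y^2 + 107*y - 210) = (y - 2)/(y - 6)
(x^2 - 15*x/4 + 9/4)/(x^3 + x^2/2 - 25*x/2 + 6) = (4*x - 3)/(2*(2*x^2 + 7*x - 4))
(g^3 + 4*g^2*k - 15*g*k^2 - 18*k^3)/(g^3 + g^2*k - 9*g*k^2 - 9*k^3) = (g + 6*k)/(g + 3*k)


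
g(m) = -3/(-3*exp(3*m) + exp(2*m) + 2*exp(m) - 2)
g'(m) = -3*(9*exp(3*m) - 2*exp(2*m) - 2*exp(m))/(-3*exp(3*m) + exp(2*m) + 2*exp(m) - 2)^2 = (-27*exp(2*m) + 6*exp(m) + 6)*exp(m)/(3*exp(3*m) - exp(2*m) - 2*exp(m) + 2)^2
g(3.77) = 0.00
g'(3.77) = -0.00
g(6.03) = 0.00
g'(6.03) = -0.00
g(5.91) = 0.00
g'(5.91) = -0.00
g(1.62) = 0.01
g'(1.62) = -0.03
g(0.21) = 0.82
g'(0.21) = -2.57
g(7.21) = 0.00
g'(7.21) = -0.00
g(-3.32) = 1.56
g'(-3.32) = 0.06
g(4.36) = 0.00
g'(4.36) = -0.00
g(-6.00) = 1.50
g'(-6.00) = 0.00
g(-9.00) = 1.50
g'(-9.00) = 0.00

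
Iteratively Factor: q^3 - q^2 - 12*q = (q)*(q^2 - q - 12) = q*(q - 4)*(q + 3)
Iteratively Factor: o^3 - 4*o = (o + 2)*(o^2 - 2*o) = o*(o + 2)*(o - 2)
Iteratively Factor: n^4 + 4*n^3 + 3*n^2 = (n + 1)*(n^3 + 3*n^2) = n*(n + 1)*(n^2 + 3*n) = n^2*(n + 1)*(n + 3)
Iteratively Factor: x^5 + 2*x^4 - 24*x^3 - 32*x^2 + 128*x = (x + 4)*(x^4 - 2*x^3 - 16*x^2 + 32*x) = x*(x + 4)*(x^3 - 2*x^2 - 16*x + 32) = x*(x - 2)*(x + 4)*(x^2 - 16) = x*(x - 4)*(x - 2)*(x + 4)*(x + 4)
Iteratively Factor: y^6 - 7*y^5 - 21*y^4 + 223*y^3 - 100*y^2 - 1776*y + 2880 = (y - 3)*(y^5 - 4*y^4 - 33*y^3 + 124*y^2 + 272*y - 960) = (y - 5)*(y - 3)*(y^4 + y^3 - 28*y^2 - 16*y + 192) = (y - 5)*(y - 4)*(y - 3)*(y^3 + 5*y^2 - 8*y - 48) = (y - 5)*(y - 4)*(y - 3)*(y + 4)*(y^2 + y - 12) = (y - 5)*(y - 4)*(y - 3)^2*(y + 4)*(y + 4)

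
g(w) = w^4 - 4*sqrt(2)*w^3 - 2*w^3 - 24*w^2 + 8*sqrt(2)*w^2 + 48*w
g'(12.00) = 3347.77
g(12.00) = 6254.13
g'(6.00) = -67.18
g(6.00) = -526.59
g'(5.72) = -100.09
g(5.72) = -503.00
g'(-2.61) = -113.37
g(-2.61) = -29.16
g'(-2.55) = -102.99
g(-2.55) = -35.65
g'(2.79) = -114.72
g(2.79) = -70.53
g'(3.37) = -145.29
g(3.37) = -146.39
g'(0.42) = 33.59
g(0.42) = 17.39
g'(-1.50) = 20.88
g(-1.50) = -69.64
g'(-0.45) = 54.40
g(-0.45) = -23.43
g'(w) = 4*w^3 - 12*sqrt(2)*w^2 - 6*w^2 - 48*w + 16*sqrt(2)*w + 48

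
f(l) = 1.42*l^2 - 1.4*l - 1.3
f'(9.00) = 24.16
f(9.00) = 101.12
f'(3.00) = 7.12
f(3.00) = 7.28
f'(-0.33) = -2.34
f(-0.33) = -0.68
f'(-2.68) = -9.01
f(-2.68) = 12.65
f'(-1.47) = -5.57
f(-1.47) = 3.83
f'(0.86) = 1.04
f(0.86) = -1.45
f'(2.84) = 6.67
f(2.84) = 6.18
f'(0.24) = -0.72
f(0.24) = -1.55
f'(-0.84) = -3.79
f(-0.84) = 0.88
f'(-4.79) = -15.00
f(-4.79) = 37.99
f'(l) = 2.84*l - 1.4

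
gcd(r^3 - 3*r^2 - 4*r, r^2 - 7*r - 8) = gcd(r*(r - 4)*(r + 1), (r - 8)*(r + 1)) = r + 1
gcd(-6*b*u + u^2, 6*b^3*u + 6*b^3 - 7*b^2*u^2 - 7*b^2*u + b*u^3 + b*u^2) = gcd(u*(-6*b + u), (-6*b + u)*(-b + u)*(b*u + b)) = -6*b + u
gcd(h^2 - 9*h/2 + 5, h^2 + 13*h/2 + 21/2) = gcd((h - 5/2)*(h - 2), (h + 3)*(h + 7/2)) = 1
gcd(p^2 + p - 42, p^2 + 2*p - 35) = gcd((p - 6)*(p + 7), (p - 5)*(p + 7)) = p + 7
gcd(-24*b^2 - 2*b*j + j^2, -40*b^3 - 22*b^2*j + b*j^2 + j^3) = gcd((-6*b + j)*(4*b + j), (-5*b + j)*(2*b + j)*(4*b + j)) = 4*b + j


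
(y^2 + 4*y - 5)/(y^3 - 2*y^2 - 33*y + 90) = (y^2 + 4*y - 5)/(y^3 - 2*y^2 - 33*y + 90)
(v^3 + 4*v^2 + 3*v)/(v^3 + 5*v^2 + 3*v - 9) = v*(v + 1)/(v^2 + 2*v - 3)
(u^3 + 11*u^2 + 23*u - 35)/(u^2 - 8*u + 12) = (u^3 + 11*u^2 + 23*u - 35)/(u^2 - 8*u + 12)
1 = 1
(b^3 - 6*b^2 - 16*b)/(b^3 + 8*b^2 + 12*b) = (b - 8)/(b + 6)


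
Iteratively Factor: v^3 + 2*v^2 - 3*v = (v + 3)*(v^2 - v) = (v - 1)*(v + 3)*(v)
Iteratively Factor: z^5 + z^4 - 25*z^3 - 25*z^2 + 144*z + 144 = (z + 3)*(z^4 - 2*z^3 - 19*z^2 + 32*z + 48) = (z - 4)*(z + 3)*(z^3 + 2*z^2 - 11*z - 12) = (z - 4)*(z - 3)*(z + 3)*(z^2 + 5*z + 4) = (z - 4)*(z - 3)*(z + 1)*(z + 3)*(z + 4)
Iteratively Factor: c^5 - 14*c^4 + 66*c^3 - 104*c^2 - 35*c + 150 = (c + 1)*(c^4 - 15*c^3 + 81*c^2 - 185*c + 150) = (c - 2)*(c + 1)*(c^3 - 13*c^2 + 55*c - 75) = (c - 5)*(c - 2)*(c + 1)*(c^2 - 8*c + 15) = (c - 5)*(c - 3)*(c - 2)*(c + 1)*(c - 5)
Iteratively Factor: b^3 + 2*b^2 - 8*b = (b + 4)*(b^2 - 2*b) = b*(b + 4)*(b - 2)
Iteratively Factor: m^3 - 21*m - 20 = (m + 1)*(m^2 - m - 20) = (m - 5)*(m + 1)*(m + 4)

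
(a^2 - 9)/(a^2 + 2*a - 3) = (a - 3)/(a - 1)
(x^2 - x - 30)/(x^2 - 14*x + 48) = (x + 5)/(x - 8)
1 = 1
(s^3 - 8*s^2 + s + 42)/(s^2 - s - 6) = s - 7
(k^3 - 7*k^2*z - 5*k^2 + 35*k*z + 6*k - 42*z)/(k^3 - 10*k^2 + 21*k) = (k^2 - 7*k*z - 2*k + 14*z)/(k*(k - 7))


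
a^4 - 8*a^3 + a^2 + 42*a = a*(a - 7)*(a - 3)*(a + 2)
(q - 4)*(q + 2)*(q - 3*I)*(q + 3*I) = q^4 - 2*q^3 + q^2 - 18*q - 72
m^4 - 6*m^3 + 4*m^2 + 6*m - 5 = (m - 5)*(m - 1)^2*(m + 1)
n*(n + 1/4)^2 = n^3 + n^2/2 + n/16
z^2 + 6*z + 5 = (z + 1)*(z + 5)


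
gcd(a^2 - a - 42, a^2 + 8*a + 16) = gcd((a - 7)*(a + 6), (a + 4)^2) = 1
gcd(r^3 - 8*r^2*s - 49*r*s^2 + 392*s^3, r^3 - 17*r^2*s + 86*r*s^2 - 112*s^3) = r^2 - 15*r*s + 56*s^2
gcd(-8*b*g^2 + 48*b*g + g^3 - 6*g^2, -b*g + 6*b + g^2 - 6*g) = g - 6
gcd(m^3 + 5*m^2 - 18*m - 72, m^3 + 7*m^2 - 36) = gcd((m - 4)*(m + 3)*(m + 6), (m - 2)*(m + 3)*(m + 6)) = m^2 + 9*m + 18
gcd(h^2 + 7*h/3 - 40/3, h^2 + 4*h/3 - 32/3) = h - 8/3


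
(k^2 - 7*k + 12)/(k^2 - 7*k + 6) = (k^2 - 7*k + 12)/(k^2 - 7*k + 6)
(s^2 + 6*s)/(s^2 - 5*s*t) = (s + 6)/(s - 5*t)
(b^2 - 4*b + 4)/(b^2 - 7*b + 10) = (b - 2)/(b - 5)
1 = 1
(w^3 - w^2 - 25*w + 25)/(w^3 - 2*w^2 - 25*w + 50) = (w - 1)/(w - 2)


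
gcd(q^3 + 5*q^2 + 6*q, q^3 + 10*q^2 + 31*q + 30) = q^2 + 5*q + 6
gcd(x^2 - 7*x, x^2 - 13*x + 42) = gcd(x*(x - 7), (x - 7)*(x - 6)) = x - 7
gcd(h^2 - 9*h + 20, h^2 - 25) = h - 5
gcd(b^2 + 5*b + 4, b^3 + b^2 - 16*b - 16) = b^2 + 5*b + 4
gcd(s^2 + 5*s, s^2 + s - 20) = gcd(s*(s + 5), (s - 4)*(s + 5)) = s + 5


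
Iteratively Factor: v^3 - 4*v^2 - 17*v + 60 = (v - 3)*(v^2 - v - 20) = (v - 5)*(v - 3)*(v + 4)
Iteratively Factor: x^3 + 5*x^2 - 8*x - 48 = (x + 4)*(x^2 + x - 12) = (x + 4)^2*(x - 3)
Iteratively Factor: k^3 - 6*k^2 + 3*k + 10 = (k + 1)*(k^2 - 7*k + 10) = (k - 2)*(k + 1)*(k - 5)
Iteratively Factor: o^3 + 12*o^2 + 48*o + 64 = (o + 4)*(o^2 + 8*o + 16) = (o + 4)^2*(o + 4)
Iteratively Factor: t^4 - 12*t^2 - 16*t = (t - 4)*(t^3 + 4*t^2 + 4*t) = (t - 4)*(t + 2)*(t^2 + 2*t) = t*(t - 4)*(t + 2)*(t + 2)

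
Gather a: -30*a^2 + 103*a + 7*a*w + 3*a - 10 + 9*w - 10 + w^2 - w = -30*a^2 + a*(7*w + 106) + w^2 + 8*w - 20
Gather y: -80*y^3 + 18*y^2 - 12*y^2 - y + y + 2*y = -80*y^3 + 6*y^2 + 2*y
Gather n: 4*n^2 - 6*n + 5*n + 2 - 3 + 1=4*n^2 - n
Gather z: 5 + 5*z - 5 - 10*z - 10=-5*z - 10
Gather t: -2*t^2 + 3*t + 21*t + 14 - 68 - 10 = -2*t^2 + 24*t - 64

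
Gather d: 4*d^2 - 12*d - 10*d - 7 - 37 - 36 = 4*d^2 - 22*d - 80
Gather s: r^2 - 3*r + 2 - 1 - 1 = r^2 - 3*r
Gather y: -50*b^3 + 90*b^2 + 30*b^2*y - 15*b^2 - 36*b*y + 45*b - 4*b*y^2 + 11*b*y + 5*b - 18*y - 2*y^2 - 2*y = -50*b^3 + 75*b^2 + 50*b + y^2*(-4*b - 2) + y*(30*b^2 - 25*b - 20)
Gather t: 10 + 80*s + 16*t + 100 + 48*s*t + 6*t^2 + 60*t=80*s + 6*t^2 + t*(48*s + 76) + 110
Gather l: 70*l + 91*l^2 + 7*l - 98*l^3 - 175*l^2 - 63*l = -98*l^3 - 84*l^2 + 14*l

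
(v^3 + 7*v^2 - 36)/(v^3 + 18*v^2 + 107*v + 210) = (v^2 + v - 6)/(v^2 + 12*v + 35)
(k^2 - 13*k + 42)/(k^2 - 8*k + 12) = (k - 7)/(k - 2)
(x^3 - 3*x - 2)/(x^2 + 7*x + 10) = (x^3 - 3*x - 2)/(x^2 + 7*x + 10)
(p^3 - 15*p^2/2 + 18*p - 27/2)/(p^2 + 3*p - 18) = (2*p^2 - 9*p + 9)/(2*(p + 6))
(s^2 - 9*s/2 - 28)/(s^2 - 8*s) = (s + 7/2)/s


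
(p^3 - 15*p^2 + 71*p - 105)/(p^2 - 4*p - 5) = (p^2 - 10*p + 21)/(p + 1)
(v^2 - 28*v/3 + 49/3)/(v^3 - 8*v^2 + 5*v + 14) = (v - 7/3)/(v^2 - v - 2)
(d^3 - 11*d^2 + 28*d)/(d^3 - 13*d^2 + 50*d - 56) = d/(d - 2)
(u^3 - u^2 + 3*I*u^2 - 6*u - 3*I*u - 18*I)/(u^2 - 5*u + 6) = (u^2 + u*(2 + 3*I) + 6*I)/(u - 2)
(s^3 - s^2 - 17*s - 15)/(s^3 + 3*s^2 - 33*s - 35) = (s + 3)/(s + 7)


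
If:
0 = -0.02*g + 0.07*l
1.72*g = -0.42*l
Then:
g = 0.00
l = 0.00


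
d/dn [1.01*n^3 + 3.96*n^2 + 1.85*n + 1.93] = 3.03*n^2 + 7.92*n + 1.85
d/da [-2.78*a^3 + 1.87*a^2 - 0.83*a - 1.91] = -8.34*a^2 + 3.74*a - 0.83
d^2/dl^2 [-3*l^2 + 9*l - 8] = -6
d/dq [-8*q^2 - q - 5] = -16*q - 1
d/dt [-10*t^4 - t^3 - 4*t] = -40*t^3 - 3*t^2 - 4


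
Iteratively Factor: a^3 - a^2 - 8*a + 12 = (a - 2)*(a^2 + a - 6) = (a - 2)^2*(a + 3)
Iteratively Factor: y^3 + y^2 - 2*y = (y + 2)*(y^2 - y) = y*(y + 2)*(y - 1)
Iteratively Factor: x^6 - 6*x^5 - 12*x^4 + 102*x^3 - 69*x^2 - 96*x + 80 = (x - 1)*(x^5 - 5*x^4 - 17*x^3 + 85*x^2 + 16*x - 80) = (x - 5)*(x - 1)*(x^4 - 17*x^2 + 16) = (x - 5)*(x - 4)*(x - 1)*(x^3 + 4*x^2 - x - 4) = (x - 5)*(x - 4)*(x - 1)*(x + 1)*(x^2 + 3*x - 4) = (x - 5)*(x - 4)*(x - 1)^2*(x + 1)*(x + 4)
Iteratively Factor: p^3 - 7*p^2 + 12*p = (p - 3)*(p^2 - 4*p) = p*(p - 3)*(p - 4)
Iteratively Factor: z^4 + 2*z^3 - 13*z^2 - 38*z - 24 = (z - 4)*(z^3 + 6*z^2 + 11*z + 6) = (z - 4)*(z + 1)*(z^2 + 5*z + 6) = (z - 4)*(z + 1)*(z + 3)*(z + 2)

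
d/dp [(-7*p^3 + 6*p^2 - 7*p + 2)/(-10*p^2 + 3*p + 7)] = (70*p^4 - 42*p^3 - 199*p^2 + 124*p - 55)/(100*p^4 - 60*p^3 - 131*p^2 + 42*p + 49)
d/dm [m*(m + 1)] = 2*m + 1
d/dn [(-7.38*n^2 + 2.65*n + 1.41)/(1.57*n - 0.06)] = (-11.5866*n^2 + 0.8856*n - 2.3727)/(2.4649*n^2 - 0.1884*n + 0.0036)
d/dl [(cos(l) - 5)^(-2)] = 2*sin(l)/(cos(l) - 5)^3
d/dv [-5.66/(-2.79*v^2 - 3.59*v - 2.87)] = (-31.5828*v - 20.3194)/(2.79*v^2 + 3.59*v + 2.87)^2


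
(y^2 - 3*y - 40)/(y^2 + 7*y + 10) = (y - 8)/(y + 2)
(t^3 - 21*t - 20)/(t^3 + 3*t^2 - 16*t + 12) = (t^3 - 21*t - 20)/(t^3 + 3*t^2 - 16*t + 12)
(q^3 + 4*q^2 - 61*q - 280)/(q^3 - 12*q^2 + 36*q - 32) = (q^2 + 12*q + 35)/(q^2 - 4*q + 4)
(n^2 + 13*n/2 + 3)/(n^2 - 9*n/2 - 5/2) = (n + 6)/(n - 5)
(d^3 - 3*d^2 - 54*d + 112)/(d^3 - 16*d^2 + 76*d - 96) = (d + 7)/(d - 6)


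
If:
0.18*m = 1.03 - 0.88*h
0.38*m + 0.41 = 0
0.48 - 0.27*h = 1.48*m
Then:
No Solution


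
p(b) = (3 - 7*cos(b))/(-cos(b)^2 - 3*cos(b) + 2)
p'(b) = (3 - 7*cos(b))*(-2*sin(b)*cos(b) - 3*sin(b))/(-cos(b)^2 - 3*cos(b) + 2)^2 + 7*sin(b)/(-cos(b)^2 - 3*cos(b) + 2) = (7*cos(b)^2 - 6*cos(b) + 5)*sin(b)/(cos(b)^2 + 3*cos(b) - 2)^2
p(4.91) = 1.18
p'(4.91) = -2.13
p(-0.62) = 2.44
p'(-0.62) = -2.27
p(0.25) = 2.05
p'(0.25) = 0.42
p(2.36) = 2.20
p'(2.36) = 0.69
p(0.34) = 2.10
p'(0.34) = 0.63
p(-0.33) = 2.09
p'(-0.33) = -0.60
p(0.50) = 2.24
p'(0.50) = 1.25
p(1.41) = 1.26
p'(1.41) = 1.87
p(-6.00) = 2.06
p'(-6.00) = 0.49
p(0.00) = 2.00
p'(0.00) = 0.00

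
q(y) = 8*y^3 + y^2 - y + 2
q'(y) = 24*y^2 + 2*y - 1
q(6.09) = 1839.93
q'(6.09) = 901.29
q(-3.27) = -263.76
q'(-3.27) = 249.09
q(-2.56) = -123.10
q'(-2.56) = 151.17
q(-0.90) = -2.12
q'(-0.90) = 16.64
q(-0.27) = 2.19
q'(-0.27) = 0.21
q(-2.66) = -138.83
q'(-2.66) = 163.49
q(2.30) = 102.33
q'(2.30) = 130.56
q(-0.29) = 2.18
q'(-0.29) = 0.44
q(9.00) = 5906.00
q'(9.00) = 1961.00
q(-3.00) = -202.00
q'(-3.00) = 209.00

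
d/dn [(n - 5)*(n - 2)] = 2*n - 7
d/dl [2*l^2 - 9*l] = 4*l - 9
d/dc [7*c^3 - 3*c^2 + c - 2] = 21*c^2 - 6*c + 1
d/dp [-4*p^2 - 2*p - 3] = -8*p - 2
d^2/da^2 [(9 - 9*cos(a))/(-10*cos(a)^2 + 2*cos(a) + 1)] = 9*(225*(1 - cos(2*a))^2*cos(a) - 95*(1 - cos(2*a))^2 - 287*cos(a) - 103*cos(2*a) + 180*cos(3*a) - 50*cos(5*a) + 309)/(2*cos(a) - 5*cos(2*a) - 4)^3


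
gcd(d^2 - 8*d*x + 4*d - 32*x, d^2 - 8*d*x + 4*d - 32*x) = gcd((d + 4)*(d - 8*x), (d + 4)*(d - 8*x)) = -d^2 + 8*d*x - 4*d + 32*x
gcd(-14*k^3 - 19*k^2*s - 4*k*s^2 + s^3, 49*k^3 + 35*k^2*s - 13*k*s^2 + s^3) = -7*k^2 - 6*k*s + s^2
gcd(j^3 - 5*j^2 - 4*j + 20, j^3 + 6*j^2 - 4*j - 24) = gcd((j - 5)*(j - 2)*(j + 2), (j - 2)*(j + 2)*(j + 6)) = j^2 - 4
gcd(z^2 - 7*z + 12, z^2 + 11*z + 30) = 1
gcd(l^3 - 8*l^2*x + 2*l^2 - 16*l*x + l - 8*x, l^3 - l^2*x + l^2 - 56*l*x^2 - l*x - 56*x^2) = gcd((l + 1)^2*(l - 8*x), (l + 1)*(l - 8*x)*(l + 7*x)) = -l^2 + 8*l*x - l + 8*x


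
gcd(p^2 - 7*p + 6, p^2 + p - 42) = p - 6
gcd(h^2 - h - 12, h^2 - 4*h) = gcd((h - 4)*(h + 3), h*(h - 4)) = h - 4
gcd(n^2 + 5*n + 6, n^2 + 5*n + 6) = n^2 + 5*n + 6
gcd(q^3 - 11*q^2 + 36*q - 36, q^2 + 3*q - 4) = 1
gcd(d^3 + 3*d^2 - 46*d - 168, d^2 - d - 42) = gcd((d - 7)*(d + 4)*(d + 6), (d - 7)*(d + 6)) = d^2 - d - 42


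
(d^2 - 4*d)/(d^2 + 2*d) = (d - 4)/(d + 2)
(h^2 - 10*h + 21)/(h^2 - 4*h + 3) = (h - 7)/(h - 1)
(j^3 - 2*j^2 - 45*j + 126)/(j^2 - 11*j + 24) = (j^2 + j - 42)/(j - 8)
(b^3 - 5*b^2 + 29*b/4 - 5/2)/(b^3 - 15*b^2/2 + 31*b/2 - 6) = (b^2 - 9*b/2 + 5)/(b^2 - 7*b + 12)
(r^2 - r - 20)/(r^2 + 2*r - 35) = (r + 4)/(r + 7)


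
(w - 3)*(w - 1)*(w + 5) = w^3 + w^2 - 17*w + 15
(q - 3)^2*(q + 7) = q^3 + q^2 - 33*q + 63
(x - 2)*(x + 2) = x^2 - 4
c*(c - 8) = c^2 - 8*c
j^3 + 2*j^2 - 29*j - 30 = (j - 5)*(j + 1)*(j + 6)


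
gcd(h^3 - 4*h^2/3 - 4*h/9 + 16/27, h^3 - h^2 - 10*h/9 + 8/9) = h^2 - 2*h + 8/9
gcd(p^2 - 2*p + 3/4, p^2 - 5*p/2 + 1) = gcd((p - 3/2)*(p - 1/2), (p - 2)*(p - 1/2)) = p - 1/2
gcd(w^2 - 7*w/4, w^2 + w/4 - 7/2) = w - 7/4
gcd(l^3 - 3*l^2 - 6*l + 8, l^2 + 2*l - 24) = l - 4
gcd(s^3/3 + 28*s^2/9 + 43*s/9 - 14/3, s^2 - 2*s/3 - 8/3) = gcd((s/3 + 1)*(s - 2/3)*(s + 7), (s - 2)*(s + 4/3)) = 1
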